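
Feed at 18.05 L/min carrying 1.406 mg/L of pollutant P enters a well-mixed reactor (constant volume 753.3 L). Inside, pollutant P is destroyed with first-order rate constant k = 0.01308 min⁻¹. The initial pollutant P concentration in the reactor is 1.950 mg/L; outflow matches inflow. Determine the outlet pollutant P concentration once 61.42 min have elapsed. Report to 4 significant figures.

Accumulation = in − out − consumed: V dC/dt = Q C_in − Q C − k V C.
dC/dt = (Q/V) C_in − (Q/V + k) C; effective rate a = Q/V + k = 0.0239612 + 0.01308 = 0.0370412 min⁻¹.
C_ss = Q C_in/(Q + kV) = 0.909513 mg/L; C(t) = C_ss + (C₀ − C_ss) e^(−a t).
C(61.42) = 0.909513 + (1.04049)·e^(−0.0370412·61.42) = 0.909513 + (1.04049)·0.102789 = 1.01646 mg/L.

1.016 mg/L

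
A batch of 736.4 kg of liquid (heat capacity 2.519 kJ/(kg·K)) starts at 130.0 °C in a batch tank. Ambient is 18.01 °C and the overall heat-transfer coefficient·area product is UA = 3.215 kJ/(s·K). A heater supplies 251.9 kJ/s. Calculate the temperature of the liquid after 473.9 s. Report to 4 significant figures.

111.2 °C

M c_p dT/dt = −UA(T − T_amb) + Q̇.
dT/dt = (T_ss − T)/τ with T_ss = T_amb + Q̇/UA = 18.01 + 251.9/3.215 = 96.3615 °C, τ = M c_p/UA = 736.4·2.519/3.215 = 576.980 s.
T approaches T_ss exponentially: T(t) = T_ss + (T₀ − T_ss) e^(−t/τ).
T(473.9) = 96.3615 + (33.6385)·0.439840 = 111.157 °C.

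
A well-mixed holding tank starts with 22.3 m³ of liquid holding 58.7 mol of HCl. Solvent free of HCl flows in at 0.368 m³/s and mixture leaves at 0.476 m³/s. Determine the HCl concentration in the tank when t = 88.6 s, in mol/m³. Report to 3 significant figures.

0.390 mol/m³

Total volume: dV/dt = Q_in − Q_out = -0.10800 m³/s, so V(t) = 22.3 − 0.10800 t and V(88.6) = 12.731 m³.
No HCl enters, so dm/dt = −Q_out · (m/V).
dm/m = −Q_out dt/(V₀ − 0.10800 t); integrating gives ln(m/m₀) = −(Q_out/(Q_in−Q_out)) ln(V/V₀).
m = m₀ (V₀/V)^(Q_out/(Q_in−Q_out)) = 58.7 × (22.3/12.731)^(-4.4074) = 4.9627 mol.
C = m/V = 4.9627/12.731 = 0.38981 mol/m³.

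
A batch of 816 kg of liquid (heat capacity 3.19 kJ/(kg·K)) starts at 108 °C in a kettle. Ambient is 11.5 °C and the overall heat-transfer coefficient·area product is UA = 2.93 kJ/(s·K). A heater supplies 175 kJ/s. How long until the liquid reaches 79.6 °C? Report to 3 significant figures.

M c_p dT/dt = −UA(T − T_amb) + Q̇.
τ = M c_p/UA = 888.41 s; T_ss = T_amb + Q̇/UA = 11.5 + 175/2.93 = 71.227 °C.
T(t) = T_ss + (T₀ − T_ss)e^(−t/τ); set T = 79.6:
t = −τ ln[(T − T_ss)/(T₀ − T_ss)] = −888.41 · ln(0.22770) = 1314.6 s.

1310 s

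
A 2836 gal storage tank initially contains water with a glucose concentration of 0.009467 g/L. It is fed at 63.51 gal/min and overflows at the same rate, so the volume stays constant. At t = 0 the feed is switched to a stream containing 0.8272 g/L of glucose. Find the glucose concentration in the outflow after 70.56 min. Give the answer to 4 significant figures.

Mass balance on the solute (V constant): V dC/dt = Q(C_in − C).
Rewrite as dC/dt + C/τ = C_in/τ, τ = V/Q = 44.6544 min.
This is linear first-order; C(t) = C_in + (C₀ − C_in) e^(−t/τ).
C(70.56) = 0.8272 + (0.009467 − 0.8272)·e^(−70.56/44.6544) = 0.8272 + (-0.817733)·0.205947 = 0.658790 g/L.

0.6588 g/L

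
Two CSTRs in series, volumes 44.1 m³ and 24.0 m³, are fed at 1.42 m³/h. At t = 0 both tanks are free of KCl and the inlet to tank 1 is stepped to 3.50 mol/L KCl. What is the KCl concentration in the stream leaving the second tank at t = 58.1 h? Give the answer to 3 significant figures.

Each tank obeys Vᵢ dCᵢ/dt = Q(Cᵢ₋₁ − Cᵢ), so τᵢ = Vᵢ/Q.
τ₁ = 44.1/1.42 = 31.056 h; τ₂ = 24.0/1.42 = 16.901 h.
Solving the cascade with C₁(0)=C₂(0)=0 gives C₂(t) = C_in[1 − (τ₁ e^(−t/τ₁) − τ₂ e^(−t/τ₂))/(τ₁ − τ₂)].
At t = 58.1: e^(−t/τ₁) = 0.15400, e^(−t/τ₂) = 0.032142.
C₂ = 3.50·[1 − (31.056·0.15400 − 16.901·0.032142)/(14.155)] = 3.50·0.70050 = 2.4517 mol/L.

2.45 mol/L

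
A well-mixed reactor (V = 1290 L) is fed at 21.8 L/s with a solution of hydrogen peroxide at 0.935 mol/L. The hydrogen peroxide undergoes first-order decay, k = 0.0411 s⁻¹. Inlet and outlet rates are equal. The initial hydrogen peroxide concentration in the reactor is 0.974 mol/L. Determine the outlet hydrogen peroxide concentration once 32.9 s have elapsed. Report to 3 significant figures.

0.377 mol/L

V dC/dt = Q(C_in − C) − k V C.
This is linear with rate a = Q/V + k = 0.057999 s⁻¹.
C_ss = Q C_in/(Q + kV) = 0.27243 mol/L; C(t) = C_ss + (C₀ − C_ss) e^(−a t).
C(32.9) = 0.27243 + (0.70157)·e^(−0.057999·32.9) = 0.27243 + (0.70157)·0.14835 = 0.37651 mol/L.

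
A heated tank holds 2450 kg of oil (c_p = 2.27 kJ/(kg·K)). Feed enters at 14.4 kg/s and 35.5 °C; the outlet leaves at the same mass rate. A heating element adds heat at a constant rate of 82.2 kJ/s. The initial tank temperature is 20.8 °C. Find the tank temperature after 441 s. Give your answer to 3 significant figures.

M c_p dT/dt = ṁ c_p (T_in − T) + Q̇.
τ = M/ṁ = 170.14 s; T_ss = T_in + Q̇/(ṁ c_p) = 35.5 + 82.2/(14.4·2.27) = 38.015 °C.
This is linear first-order; T(t) = T_ss + (T₀ − T_ss) e^(−t/τ).
T(441) = 38.015 + (-17.215)·e^(−441/170.14) = 38.015 + (-17.215)·0.074870 = 36.726 °C.

36.7 °C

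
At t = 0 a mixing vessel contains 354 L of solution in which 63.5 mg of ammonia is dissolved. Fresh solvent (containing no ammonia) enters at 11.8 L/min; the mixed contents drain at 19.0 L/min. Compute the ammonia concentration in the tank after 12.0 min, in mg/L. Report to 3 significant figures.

Let m(t) be the amount of ammonia. Volume: V(t) = V₀ + (Q_in − Q_out) t = 354 − 7.2000 t; V(12.0) = 267.60 L.
No ammonia enters, so dm/dt = −Q_out · (m/V).
dm/m = −Q_out dt/(V₀ − 7.2000 t); integrating gives ln(m/m₀) = −(Q_out/(Q_in−Q_out)) ln(V/V₀).
m = m₀ (V₀/V)^(Q_out/(Q_in−Q_out)) = 63.5 × (354/267.60)^(-2.6389) = 30.346 mg.
C = m/V = 30.346/267.60 = 0.11340 mg/L.

0.113 mg/L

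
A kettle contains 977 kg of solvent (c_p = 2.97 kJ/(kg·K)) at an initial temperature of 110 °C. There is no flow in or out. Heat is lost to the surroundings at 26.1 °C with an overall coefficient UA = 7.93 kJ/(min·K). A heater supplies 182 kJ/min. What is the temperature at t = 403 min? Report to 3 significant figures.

Energy balance: M c_p dT/dt = −UA(T − T_amb) + Q̇.
dT/dt = (T_ss − T)/τ with T_ss = T_amb + Q̇/UA = 26.1 + 182/7.93 = 49.051 °C, τ = M c_p/UA = 977·2.97/7.93 = 365.91 min.
Solution: T(t) = T_ss + (T₀ − T_ss) e^(−t/τ).
T(403) = 49.051 + (60.949)·0.33242 = 69.312 °C.

69.3 °C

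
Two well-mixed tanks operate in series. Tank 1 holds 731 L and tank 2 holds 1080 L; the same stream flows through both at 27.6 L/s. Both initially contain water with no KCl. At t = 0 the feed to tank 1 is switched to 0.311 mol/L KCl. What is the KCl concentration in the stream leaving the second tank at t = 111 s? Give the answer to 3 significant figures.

Time constants: τᵢ = Vᵢ/Q for each well-mixed tank.
τ₁ = 731/27.6 = 26.486 s; τ₂ = 1080/27.6 = 39.130 s.
Solving the cascade with C₁(0)=C₂(0)=0 gives C₂(t) = C_in[1 − (τ₁ e^(−t/τ₁) − τ₂ e^(−t/τ₂))/(τ₁ − τ₂)].
At t = 111: e^(−t/τ₁) = 0.015132, e^(−t/τ₂) = 0.058621.
C₂ = 0.311·[1 − (26.486·0.015132 − 39.130·0.058621)/(-12.645)] = 0.311·0.85029 = 0.26444 mol/L.

0.264 mol/L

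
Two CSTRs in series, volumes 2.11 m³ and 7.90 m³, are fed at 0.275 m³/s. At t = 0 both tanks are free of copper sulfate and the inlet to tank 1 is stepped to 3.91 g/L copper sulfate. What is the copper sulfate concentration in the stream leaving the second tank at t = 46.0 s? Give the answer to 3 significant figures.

2.84 g/L

Species balance on tank i: dCᵢ/dt = (Cᵢ₋₁ − Cᵢ)/τᵢ with τᵢ = Vᵢ/Q.
τ₁ = 2.11/0.275 = 7.6727 s; τ₂ = 7.90/0.275 = 28.727 s.
Solving the cascade with C₁(0)=C₂(0)=0 gives C₂(t) = C_in[1 − (τ₁ e^(−t/τ₁) − τ₂ e^(−t/τ₂))/(τ₁ − τ₂)].
At t = 46.0: e^(−t/τ₁) = 0.0024905, e^(−t/τ₂) = 0.20164.
C₂ = 3.91·[1 − (7.6727·0.0024905 − 28.727·0.20164)/(-21.055)] = 3.91·0.72578 = 2.8378 g/L.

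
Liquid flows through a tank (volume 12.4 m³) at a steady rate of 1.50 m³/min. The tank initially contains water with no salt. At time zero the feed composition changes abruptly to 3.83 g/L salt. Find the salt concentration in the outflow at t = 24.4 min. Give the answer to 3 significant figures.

3.63 g/L

Accumulation = in − out for the solute gives V dC/dt = Q(C_in − C).
Rewrite as dC/dt + C/τ = C_in/τ, τ = V/Q = 8.2667 min.
Integrating: C(t) = C_in + (C₀ − C_in) e^(−t/τ).
C(24.4) = 3.83 + (0 − 3.83)·e^(−24.4/8.2667) = 3.83 + (-3.8300)·0.052255 = 3.6299 g/L.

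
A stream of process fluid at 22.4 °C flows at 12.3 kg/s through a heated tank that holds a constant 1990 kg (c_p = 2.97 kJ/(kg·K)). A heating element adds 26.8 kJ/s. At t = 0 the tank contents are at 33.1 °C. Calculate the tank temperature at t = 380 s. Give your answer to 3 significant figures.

24.1 °C

M c_p dT/dt = ṁ c_p (T_in − T) + Q̇.
Rearrange: dT/dt = (T_ss − T)/τ with τ = M/ṁ = 161.79 s and T_ss = T_in + Q̇/(ṁ c_p) = 23.134 °C.
Solution: T(t) = T_ss + (T₀ − T_ss) e^(−t/τ).
T(380) = 23.134 + (9.9664)·e^(−380/161.79) = 23.134 + (9.9664)·0.095489 = 24.085 °C.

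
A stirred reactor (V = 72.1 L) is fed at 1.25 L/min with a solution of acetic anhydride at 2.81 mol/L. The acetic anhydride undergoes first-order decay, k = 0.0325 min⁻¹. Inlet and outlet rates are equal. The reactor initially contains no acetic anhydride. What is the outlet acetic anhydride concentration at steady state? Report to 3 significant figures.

0.978 mol/L

Accumulation = in − out − consumed: V dC/dt = Q C_in − Q C − k V C.
Steady state (dC/dt = 0): C_ss = Q C_in/(Q + kV) = C_in/(1 + kV/Q).
C_ss = 1.25·2.81/(1.25 + 0.0325·72.1) = 3.5125/3.5932 = 0.97753 mol/L.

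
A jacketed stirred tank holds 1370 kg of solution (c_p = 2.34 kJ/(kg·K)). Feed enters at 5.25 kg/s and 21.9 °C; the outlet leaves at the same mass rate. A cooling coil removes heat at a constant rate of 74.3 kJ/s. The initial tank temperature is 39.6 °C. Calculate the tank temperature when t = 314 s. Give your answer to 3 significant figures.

Energy balance: M c_p dT/dt = ṁ c_p (T_in − T) − 74.3.
τ = M/ṁ = 260.95 s; T_ss = T_in − Q̇/(ṁ c_p) = 21.9 − 74.3/(5.25·2.34) = 15.852 °C.
Solution: T(t) = T_ss + (T₀ − T_ss) e^(−t/τ).
T(314) = 15.852 + (23.748)·e^(−314/260.95) = 15.852 + (23.748)·0.30021 = 22.981 °C.

23.0 °C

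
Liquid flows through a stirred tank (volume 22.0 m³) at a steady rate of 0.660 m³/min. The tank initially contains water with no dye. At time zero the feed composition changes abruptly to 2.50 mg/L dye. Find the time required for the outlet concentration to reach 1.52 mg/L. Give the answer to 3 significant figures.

31.2 min

Species balance: V dC/dt = Q(C_in − C) ⇒ τ = V/Q = 33.333 min.
C(t) = C_in + (C₀ − C_in) e^(−t/τ). Set C = 1.52 and solve for t:
e^(−t/τ) = (C − C_in)/(C₀ − C_in) = (1.52 − 2.50)/(0 − 2.50) = 0.39200
t = −τ ln(…) = 33.333 × 0.93649 = 31.216 min.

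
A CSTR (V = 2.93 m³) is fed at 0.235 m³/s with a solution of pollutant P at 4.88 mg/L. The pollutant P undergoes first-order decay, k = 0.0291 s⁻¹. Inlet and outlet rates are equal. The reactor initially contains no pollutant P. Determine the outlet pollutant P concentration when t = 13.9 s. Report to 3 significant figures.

2.80 mg/L

Species balance: V dC/dt = Q C_in − Q C − k V C.
This is linear with rate a = Q/V + k = 0.10930 s⁻¹.
C_ss = Q C_in/(Q + kV) = 3.5808 mg/L; C(t) = C_ss + (C₀ − C_ss) e^(−a t).
C(13.9) = 3.5808 + (-3.5808)·e^(−0.10930·13.9) = 3.5808 + (-3.5808)·0.21886 = 2.7971 mg/L.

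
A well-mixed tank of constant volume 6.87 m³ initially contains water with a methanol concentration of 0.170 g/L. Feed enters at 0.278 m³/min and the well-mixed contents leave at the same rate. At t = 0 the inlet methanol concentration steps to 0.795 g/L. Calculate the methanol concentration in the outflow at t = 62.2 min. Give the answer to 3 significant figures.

Mass balance on the solute (V constant): V dC/dt = Q(C_in − C).
Time constant τ = V/Q = 6.87/0.278 = 24.712 min.
Integrating: C(t) = C_in + (C₀ − C_in) e^(−t/τ).
C(62.2) = 0.795 + (0.170 − 0.795)·e^(−62.2/24.712) = 0.795 + (-0.62500)·0.080704 = 0.74456 g/L.

0.745 g/L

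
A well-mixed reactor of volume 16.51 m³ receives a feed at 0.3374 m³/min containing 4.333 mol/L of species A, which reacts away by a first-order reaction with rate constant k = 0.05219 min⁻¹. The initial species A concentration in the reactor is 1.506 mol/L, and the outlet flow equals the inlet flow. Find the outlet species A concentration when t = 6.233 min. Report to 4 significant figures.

1.402 mol/L

V dC/dt = Q(C_in − C) − k V C.
dC/dt = (Q/V) C_in − (Q/V + k) C; effective rate a = Q/V + k = 0.0204361 + 0.05219 = 0.0726261 min⁻¹.
C_ss = Q C_in/(Q + kV) = 1.21925 mol/L; C(t) = C_ss + (C₀ − C_ss) e^(−a t).
C(6.233) = 1.21925 + (0.286747)·e^(−0.0726261·6.233) = 1.21925 + (0.286747)·0.635923 = 1.40160 mol/L.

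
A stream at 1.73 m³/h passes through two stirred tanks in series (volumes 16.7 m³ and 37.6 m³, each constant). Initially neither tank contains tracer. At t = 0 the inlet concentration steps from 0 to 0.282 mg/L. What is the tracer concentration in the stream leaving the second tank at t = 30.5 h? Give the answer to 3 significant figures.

Each tank obeys Vᵢ dCᵢ/dt = Q(Cᵢ₋₁ − Cᵢ), so τᵢ = Vᵢ/Q.
τ₁ = 16.7/1.73 = 9.6532 h; τ₂ = 37.6/1.73 = 21.734 h.
Tank 1: C₁ = C_in(1 − e^(−t/τ₁)). Tank 2 (τ₁ ≠ τ₂): C₂ = C_in[1 − (τ₁ e^(−t/τ₁) − τ₂ e^(−t/τ₂))/(τ₁ − τ₂)].
At t = 30.5: e^(−t/τ₁) = 0.042444, e^(−t/τ₂) = 0.24578.
C₂ = 0.282·[1 − (9.6532·0.042444 − 21.734·0.24578)/(-12.081)] = 0.282·0.59175 = 0.16687 mg/L.

0.167 mg/L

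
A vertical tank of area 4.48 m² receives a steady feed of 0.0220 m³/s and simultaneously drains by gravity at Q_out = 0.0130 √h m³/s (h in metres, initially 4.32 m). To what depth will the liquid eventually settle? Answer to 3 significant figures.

2.86 m

Level balance: A dh/dt = 0.0220 − 0.0130 √h. Setting dh/dt = 0:
Q_in = 0.0130 √h_ss ⇒ √h_ss = 0.0220/0.0130 = 1.6923.
h_ss = 1.6923² = 2.8639 m. (Since h₀ = 4.32 m > h_ss, the level will fall toward this value.)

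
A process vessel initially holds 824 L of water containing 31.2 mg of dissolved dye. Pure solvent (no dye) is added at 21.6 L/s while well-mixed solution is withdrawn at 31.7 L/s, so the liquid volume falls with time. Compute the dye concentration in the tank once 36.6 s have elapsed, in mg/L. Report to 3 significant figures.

Let m(t) be the amount of dye. Volume: V(t) = V₀ + (Q_in − Q_out) t = 824 − 10.100 t; V(36.6) = 454.34 L.
Species balance (pure solvent in): dm/dt = −Q_out · m/V(t).
Separate: dm/m = −Q_out dt/V(t) ⇒ ln(m/m₀) = −(Q_out/(Q_in−Q_out)) ln(V/V₀).
m = m₀ (V₀/V)^(Q_out/(Q_in−Q_out)) = 31.2 × (824/454.34)^(-3.1386) = 4.8159 mg.
C = m/V = 4.8159/454.34 = 0.010600 mg/L.

0.0106 mg/L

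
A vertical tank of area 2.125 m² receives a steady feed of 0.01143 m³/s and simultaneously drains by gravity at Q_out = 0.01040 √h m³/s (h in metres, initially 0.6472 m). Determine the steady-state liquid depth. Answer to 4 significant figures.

1.208 m

Level balance: A dh/dt = 0.01143 − 0.01040 √h. Setting dh/dt = 0:
Q_in = 0.01040 √h_ss ⇒ √h_ss = 0.01143/0.01040 = 1.09904.
h_ss = 1.09904² = 1.20789 m. (Since h₀ = 0.6472 m < h_ss, the level will rise toward this value.)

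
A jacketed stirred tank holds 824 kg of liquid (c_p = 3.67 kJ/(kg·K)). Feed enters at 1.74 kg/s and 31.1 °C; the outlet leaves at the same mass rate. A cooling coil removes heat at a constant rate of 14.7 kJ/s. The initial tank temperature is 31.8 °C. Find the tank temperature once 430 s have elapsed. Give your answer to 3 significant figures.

M c_p dT/dt = ṁ c_p (T_in − T) − Q̇.
Rearrange: dT/dt = (T_ss − T)/τ with τ = M/ṁ = 473.56 s and T_ss = T_in − Q̇/(ṁ c_p) = 28.798 °C.
Solution: T(t) = T_ss + (T₀ − T_ss) e^(−t/τ).
T(430) = 28.798 + (3.0020)·e^(−430/473.56) = 28.798 + (3.0020)·0.40333 = 30.009 °C.

30.0 °C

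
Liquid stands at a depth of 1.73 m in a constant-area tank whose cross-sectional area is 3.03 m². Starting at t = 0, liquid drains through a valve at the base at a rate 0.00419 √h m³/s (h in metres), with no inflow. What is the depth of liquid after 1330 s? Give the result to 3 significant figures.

Mass balance (ρ constant): A dh/dt = −0.00419 √h.
This is separable: 2 d(√h)/dt = −0.00419/A, so √h = √h₀ − (0.00419/(2A)) t.
√h = √1.73 − 0.00419·1330/(2·3.03) = 1.3153 − 0.91959 = 0.39571.
h = 0.39571² = 0.15658 m.

0.157 m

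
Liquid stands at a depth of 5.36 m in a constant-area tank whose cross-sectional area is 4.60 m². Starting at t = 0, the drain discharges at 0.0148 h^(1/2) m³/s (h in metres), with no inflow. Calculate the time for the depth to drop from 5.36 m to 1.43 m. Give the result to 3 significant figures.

Volume balance on the tank: A dh/dt = −0.0148 √h.
Separate and integrate: 2(√h − √h₀) = −(0.0148/A) t.
t = 2A(√h₀ − √h)/0.0148 = 2·4.60·(√5.36 − √1.43)/0.0148
  = 9.2000 × (2.3152 − 1.1958) / 0.0148 = 695.81 s.

696 s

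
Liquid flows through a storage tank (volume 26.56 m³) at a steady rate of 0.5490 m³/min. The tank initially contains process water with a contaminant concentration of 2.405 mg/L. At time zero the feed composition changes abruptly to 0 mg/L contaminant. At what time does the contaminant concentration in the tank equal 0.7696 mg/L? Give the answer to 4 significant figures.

55.12 min

Species balance on the tank: V dC/dt = Q(C_in − C), so τ = V/Q = 48.3789 min.
C(t) = C_in + (C₀ − C_in) e^(−t/τ). Set C = 0.7696 and solve for t:
e^(−t/τ) = (C − C_in)/(C₀ − C_in) = (0.7696 − 0)/(2.405 − 0) = 0.320000
t = −τ ln(…) = 48.3789 × 1.13943 = 55.1245 min.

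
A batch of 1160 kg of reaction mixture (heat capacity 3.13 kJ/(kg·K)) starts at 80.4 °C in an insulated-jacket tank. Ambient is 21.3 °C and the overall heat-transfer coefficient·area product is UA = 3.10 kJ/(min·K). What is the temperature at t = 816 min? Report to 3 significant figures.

50.7 °C

Lumped-capacitance energy balance: M c_p dT/dt = UA(T_amb − T).
dT/dt = (T_ss − T)/τ with T_ss = T_amb = 21.300 °C, τ = M c_p/UA = 1160·3.13/3.10 = 1171.2 min.
Integrating: T(t) = T_ss + (T₀ − T_ss) e^(−t/τ).
T(816) = 21.300 + (59.100)·0.49822 = 50.745 °C.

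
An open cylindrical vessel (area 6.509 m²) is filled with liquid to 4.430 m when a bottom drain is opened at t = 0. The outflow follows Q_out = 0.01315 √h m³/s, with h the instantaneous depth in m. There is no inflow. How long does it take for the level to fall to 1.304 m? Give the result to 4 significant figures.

A dh/dt = −Q_out = −0.01315 √h.
Separate and integrate: 2(√h − √h₀) = −(0.01315/A) t.
t = 2A(√h₀ − √h)/0.01315 = 2·6.509·(√4.430 − √1.304)/0.01315
  = 13.0180 × (2.10476 − 1.14193) / 0.01315 = 953.163 s.

953.2 s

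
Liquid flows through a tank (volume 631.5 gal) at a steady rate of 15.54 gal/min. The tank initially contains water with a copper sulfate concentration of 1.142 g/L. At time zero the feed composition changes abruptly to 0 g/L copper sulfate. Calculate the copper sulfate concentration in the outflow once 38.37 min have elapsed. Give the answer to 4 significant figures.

Accumulation = in − out for the solute gives V dC/dt = Q(C_in − C).
Time constant τ = V/Q = 631.5/15.54 = 40.6371 min.
Solution: C(t) = C_in + (C₀ − C_in) e^(−t/τ).
C(38.37) = 0 + (1.142 − 0)·e^(−38.37/40.6371) = 0 + (1.14200)·0.388986 = 0.444222 g/L.

0.4442 g/L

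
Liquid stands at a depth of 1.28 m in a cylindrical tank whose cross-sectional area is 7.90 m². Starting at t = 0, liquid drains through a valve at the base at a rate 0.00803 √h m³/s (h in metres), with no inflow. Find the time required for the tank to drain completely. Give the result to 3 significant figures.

A dh/dt = −Q_out = −0.00803 √h.
∫ h^(−1/2) dh = −(0.00803/A) ∫ dt, giving 2√h = 2√h₀ − (0.00803/A) t.
Tank is empty when √h = 0: t_empty = 2A√h₀/0.00803.
t_empty = 2·7.90·√1.28/0.00803 = 15.800·1.1314/0.00803 = 2226.1 s.

2230 s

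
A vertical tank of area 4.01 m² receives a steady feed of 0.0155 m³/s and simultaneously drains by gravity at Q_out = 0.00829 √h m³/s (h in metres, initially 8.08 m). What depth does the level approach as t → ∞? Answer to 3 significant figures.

A dh/dt = Q_in − 0.00829 √h. Steady state requires inflow = outflow:
Q_in = 0.00829 √h_ss ⇒ √h_ss = 0.0155/0.00829 = 1.8697.
h_ss = 1.8697² = 3.4959 m. (Since h₀ = 8.08 m > h_ss, the level will fall toward this value.)

3.50 m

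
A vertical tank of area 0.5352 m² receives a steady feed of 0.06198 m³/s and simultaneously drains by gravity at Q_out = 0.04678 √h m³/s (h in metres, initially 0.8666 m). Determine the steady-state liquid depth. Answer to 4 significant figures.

A dh/dt = Q_in − 0.04678 √h. Steady state requires inflow = outflow:
Q_in = 0.04678 √h_ss ⇒ √h_ss = 0.06198/0.04678 = 1.32493.
h_ss = 1.32493² = 1.75543 m. (Since h₀ = 0.8666 m < h_ss, the level will rise toward this value.)

1.755 m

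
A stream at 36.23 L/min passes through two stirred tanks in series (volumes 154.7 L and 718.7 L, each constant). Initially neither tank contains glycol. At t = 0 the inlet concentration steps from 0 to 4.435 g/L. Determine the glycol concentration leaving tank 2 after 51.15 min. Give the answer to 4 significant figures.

Species balance on tank i: dCᵢ/dt = (Cᵢ₋₁ − Cᵢ)/τᵢ with τᵢ = Vᵢ/Q.
τ₁ = 154.7/36.23 = 4.26994 min; τ₂ = 718.7/36.23 = 19.8372 min.
Solving the cascade with C₁(0)=C₂(0)=0 gives C₂(t) = C_in[1 − (τ₁ e^(−t/τ₁) − τ₂ e^(−t/τ₂))/(τ₁ − τ₂)].
At t = 51.15: e^(−t/τ₁) = 6.27407e-06, e^(−t/τ₂) = 0.0758881.
C₂ = 4.435·[1 − (4.26994·6.27407e-06 − 19.8372·0.0758881)/(-15.5672)] = 4.435·0.903298 = 4.00613 g/L.

4.006 g/L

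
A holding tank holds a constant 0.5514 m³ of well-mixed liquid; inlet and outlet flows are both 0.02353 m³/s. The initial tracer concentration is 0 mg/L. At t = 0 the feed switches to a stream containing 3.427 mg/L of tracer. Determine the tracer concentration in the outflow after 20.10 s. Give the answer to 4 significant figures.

Unsteady species balance (constant V, well mixed): V dC/dt = Q(C_in − C).
Time constant τ = V/Q = 0.5514/0.02353 = 23.4339 s.
Integrating: C(t) = C_in + (C₀ − C_in) e^(−t/τ).
C(20.10) = 3.427 + (0 − 3.427)·e^(−20.10/23.4339) = 3.427 + (-3.42700)·0.424123 = 1.97353 mg/L.

1.974 mg/L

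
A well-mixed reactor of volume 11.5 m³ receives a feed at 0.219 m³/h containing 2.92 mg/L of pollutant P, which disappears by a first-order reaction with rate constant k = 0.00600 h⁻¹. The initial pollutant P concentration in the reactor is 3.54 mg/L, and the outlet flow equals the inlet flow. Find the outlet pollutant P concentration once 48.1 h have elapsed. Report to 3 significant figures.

Species balance: V dC/dt = Q C_in − Q C − k V C.
dC/dt = (Q/V) C_in − (Q/V + k) C; effective rate a = Q/V + k = 0.019043 + 0.00600 = 0.025043 h⁻¹.
C_ss = Q C_in/(Q + kV) = 2.2204 mg/L; C(t) = C_ss + (C₀ − C_ss) e^(−a t).
C(48.1) = 2.2204 + (1.3196)·e^(−0.025043·48.1) = 2.2204 + (1.3196)·0.29981 = 2.6160 mg/L.

2.62 mg/L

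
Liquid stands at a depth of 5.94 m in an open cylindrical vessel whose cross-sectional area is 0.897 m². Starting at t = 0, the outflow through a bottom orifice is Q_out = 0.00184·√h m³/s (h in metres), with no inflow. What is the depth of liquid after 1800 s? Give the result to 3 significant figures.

0.349 m

Accumulation of liquid (constant cross-section A): A dh/dt = −0.00184 √h.
This is separable: 2 d(√h)/dt = −0.00184/A, so √h = √h₀ − (0.00184/(2A)) t.
√h = √5.94 − 0.00184·1800/(2·0.897) = 2.4372 − 1.8462 = 0.59106.
h = 0.59106² = 0.34935 m.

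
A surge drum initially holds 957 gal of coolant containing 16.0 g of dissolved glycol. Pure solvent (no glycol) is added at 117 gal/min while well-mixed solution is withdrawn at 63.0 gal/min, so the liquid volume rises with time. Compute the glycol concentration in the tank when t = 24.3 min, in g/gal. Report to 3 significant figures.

Total volume: dV/dt = Q_in − Q_out = 54.000 gal/min, so V(t) = 957 + 54.000 t and V(24.3) = 2269.2 gal.
No glycol enters, so dm/dt = −Q_out · (m/V).
Separate: dm/m = −Q_out dt/V(t) ⇒ ln(m/m₀) = −(Q_out/(Q_in−Q_out)) ln(V/V₀).
m = m₀ (V₀/V)^(Q_out/(Q_in−Q_out)) = 16.0 × (957/2269.2)^(1.1667) = 5.8434 g.
C = m/V = 5.8434/2269.2 = 0.0025751 g/gal.

0.00258 g/gal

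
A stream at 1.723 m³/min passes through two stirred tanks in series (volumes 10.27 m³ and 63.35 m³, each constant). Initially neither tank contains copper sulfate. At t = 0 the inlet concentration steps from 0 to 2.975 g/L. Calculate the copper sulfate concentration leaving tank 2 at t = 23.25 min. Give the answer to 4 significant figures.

1.100 g/L

Time constants: τᵢ = Vᵢ/Q for each well-mixed tank.
τ₁ = 10.27/1.723 = 5.96053 min; τ₂ = 63.35/1.723 = 36.7673 min.
Tank 1: C₁ = C_in(1 − e^(−t/τ₁)). Tank 2 (τ₁ ≠ τ₂): C₂ = C_in[1 − (τ₁ e^(−t/τ₁) − τ₂ e^(−t/τ₂))/(τ₁ − τ₂)].
At t = 23.25: e^(−t/τ₁) = 0.0202286, e^(−t/τ₂) = 0.531339.
C₂ = 2.975·[1 − (5.96053·0.0202286 − 36.7673·0.531339)/(-30.8067)] = 2.975·0.369771 = 1.10007 g/L.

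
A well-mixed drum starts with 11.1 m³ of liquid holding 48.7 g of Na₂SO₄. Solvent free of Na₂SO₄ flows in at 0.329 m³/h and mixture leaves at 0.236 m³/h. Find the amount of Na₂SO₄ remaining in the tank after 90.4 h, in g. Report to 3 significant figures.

Total volume: dV/dt = Q_in − Q_out = 0.093000 m³/h, so V(t) = 11.1 + 0.093000 t and V(90.4) = 19.507 m³.
Species balance (pure solvent in): dm/dt = −Q_out · m/V(t).
Separate: dm/m = −Q_out dt/V(t) ⇒ ln(m/m₀) = −(Q_out/(Q_in−Q_out)) ln(V/V₀).
m = m₀ (V₀/V)^(Q_out/(Q_in−Q_out)) = 48.7 × (11.1/19.507)^(2.5376) = 11.645 g.

11.6 g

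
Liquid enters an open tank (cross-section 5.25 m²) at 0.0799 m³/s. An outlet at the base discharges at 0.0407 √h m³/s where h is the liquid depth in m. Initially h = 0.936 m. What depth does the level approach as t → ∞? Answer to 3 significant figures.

A dh/dt = Q_in − 0.0407 √h. Steady state requires inflow = outflow:
Q_in = 0.0407 √h_ss ⇒ √h_ss = 0.0799/0.0407 = 1.9631.
h_ss = 1.9631² = 3.8539 m. (Since h₀ = 0.936 m < h_ss, the level will rise toward this value.)

3.85 m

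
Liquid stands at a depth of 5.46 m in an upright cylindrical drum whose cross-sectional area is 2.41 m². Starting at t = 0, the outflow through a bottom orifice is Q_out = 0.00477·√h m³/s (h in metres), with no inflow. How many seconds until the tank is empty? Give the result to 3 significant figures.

A dh/dt = −Q_out = −0.00477 √h.
This is separable: 2 d(√h)/dt = −0.00477/A, so √h = √h₀ − (0.00477/(2A)) t.
Set h = 0: 2√h₀ = (0.00477/A) t_empty ⇒ t_empty = 2A√h₀/0.00477.
t_empty = 2·2.41·√5.46/0.00477 = 4.8200·2.3367/0.00477 = 2361.2 s.

2360 s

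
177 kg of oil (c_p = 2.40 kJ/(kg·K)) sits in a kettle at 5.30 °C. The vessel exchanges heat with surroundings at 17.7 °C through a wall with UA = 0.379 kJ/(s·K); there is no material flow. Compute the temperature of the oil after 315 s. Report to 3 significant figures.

Lumped-capacitance energy balance: M c_p dT/dt = UA(T_amb − T).
dT/dt = (T_ss − T)/τ with T_ss = T_amb = 17.700 °C, τ = M c_p/UA = 177·2.40/0.379 = 1120.8 s.
T approaches T_ss exponentially: T(t) = T_ss + (T₀ − T_ss) e^(−t/τ).
T(315) = 17.700 + (-12.400)·0.75500 = 8.3380 °C.

8.34 °C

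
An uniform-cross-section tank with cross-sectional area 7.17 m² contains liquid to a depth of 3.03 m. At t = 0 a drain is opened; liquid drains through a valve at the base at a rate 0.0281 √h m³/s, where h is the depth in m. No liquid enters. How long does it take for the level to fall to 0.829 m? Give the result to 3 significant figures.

A dh/dt = −Q_out = −0.0281 √h.
This is separable: 2 d(√h)/dt = −0.0281/A, so √h = √h₀ − (0.0281/(2A)) t.
t = 2A(√h₀ − √h)/0.0281 = 2·7.17·(√3.03 − √0.829)/0.0281
  = 14.340 × (1.7407 − 0.91049) / 0.0281 = 423.67 s.

424 s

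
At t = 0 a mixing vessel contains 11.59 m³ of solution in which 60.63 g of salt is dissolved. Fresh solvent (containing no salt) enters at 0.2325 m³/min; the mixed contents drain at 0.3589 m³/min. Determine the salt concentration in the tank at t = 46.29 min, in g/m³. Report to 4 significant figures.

Total volume: dV/dt = Q_in − Q_out = -0.126400 m³/min, so V(t) = 11.59 − 0.126400 t and V(46.29) = 5.73894 m³.
No salt enters, so dm/dt = −Q_out · (m/V).
Separate: dm/m = −Q_out dt/V(t) ⇒ ln(m/m₀) = −(Q_out/(Q_in−Q_out)) ln(V/V₀).
m = m₀ (V₀/V)^(Q_out/(Q_in−Q_out)) = 60.63 × (11.59/5.73894)^(-2.83940) = 8.24057 g.
C = m/V = 8.24057/5.73894 = 1.43590 g/m³.

1.436 g/m³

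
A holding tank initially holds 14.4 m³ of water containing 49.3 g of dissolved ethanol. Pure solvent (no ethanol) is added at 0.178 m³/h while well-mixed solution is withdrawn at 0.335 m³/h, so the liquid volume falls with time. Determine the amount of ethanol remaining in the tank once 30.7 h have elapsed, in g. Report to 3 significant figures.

Total volume: dV/dt = Q_in − Q_out = -0.15700 m³/h, so V(t) = 14.4 − 0.15700 t and V(30.7) = 9.5801 m³.
Solute balance: dm/dt = 0 − Q_out C = −Q_out m/V(t).
Separate: dm/m = −Q_out dt/V(t) ⇒ ln(m/m₀) = −(Q_out/(Q_in−Q_out)) ln(V/V₀).
m = m₀ (V₀/V)^(Q_out/(Q_in−Q_out)) = 49.3 × (14.4/9.5801)^(-2.1338) = 20.663 g.

20.7 g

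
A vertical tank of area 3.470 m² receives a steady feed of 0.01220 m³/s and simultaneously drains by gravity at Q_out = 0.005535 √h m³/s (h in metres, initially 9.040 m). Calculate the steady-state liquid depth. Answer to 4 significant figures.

4.858 m

Accumulation of liquid (constant cross-section A): A dh/dt = Q_in − 0.005535 √h. At steady state dh/dt = 0:
Q_in = 0.005535 √h_ss ⇒ √h_ss = 0.01220/0.005535 = 2.20416.
h_ss = 2.20416² = 4.85830 m. (Since h₀ = 9.040 m > h_ss, the level will fall toward this value.)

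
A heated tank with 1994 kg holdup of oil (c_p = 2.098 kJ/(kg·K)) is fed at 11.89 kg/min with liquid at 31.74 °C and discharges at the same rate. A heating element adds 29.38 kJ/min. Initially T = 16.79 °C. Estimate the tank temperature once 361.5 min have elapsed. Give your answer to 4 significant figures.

31.05 °C

M c_p dT/dt = ṁ c_p (T_in − T) + Q̇.
τ = M/ṁ = 167.704 min; T_ss = T_in + Q̇/(ṁ c_p) = 31.74 + 29.38/(11.89·2.098) = 32.9178 °C.
This is linear first-order; T(t) = T_ss + (T₀ − T_ss) e^(−t/τ).
T(361.5) = 32.9178 + (-16.1278)·e^(−361.5/167.704) = 32.9178 + (-16.1278)·0.115835 = 31.0496 °C.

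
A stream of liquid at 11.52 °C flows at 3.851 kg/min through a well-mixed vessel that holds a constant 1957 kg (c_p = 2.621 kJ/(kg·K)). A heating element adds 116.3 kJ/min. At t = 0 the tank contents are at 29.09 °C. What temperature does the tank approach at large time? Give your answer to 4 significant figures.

23.04 °C

First-law balance (no shaft work): M c_p dT/dt = ṁ c_p (T_in − T) + 116.3.
At steady state dT/dt = 0 ⇒ T_ss = T_in + Q̇/(ṁ c_p) = 11.52 + 116.3/(3.851·2.621) = 23.0423 °C.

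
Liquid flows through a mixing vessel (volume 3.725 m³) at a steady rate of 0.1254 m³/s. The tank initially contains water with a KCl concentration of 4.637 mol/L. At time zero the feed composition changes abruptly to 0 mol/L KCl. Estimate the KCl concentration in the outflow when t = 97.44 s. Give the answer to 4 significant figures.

Mass balance on the solute (V constant): V dC/dt = Q(C_in − C).
Time constant τ = V/Q = 3.725/0.1254 = 29.7049 s.
C approaches C_in exponentially: C(t) = C_in + (C₀ − C_in) e^(−t/τ).
C(97.44) = 0 + (4.637 − 0)·e^(−97.44/29.7049) = 0 + (4.63700)·0.0376184 = 0.174437 mol/L.

0.1744 mol/L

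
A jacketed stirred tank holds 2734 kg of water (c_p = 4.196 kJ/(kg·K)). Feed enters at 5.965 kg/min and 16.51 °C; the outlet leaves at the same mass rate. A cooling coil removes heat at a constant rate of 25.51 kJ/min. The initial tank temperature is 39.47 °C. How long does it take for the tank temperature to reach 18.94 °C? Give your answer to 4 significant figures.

Heat balance on the well-mixed liquid: M c_p dT/dt = ṁ c_p (T_in − T) − 25.51.
τ = M/ṁ = 458.340 min; T_ss = T_in − Q̇/(ṁ c_p) = 15.4908 °C.
T(t) = T_ss + (T₀ − T_ss) e^(−t/τ). Set T = 18.94:
e^(−t/τ) = (18.94 − 15.4908)/(39.47 − 15.4908) = 0.143842
t = −458.340 · ln(0.143842) = 888.741 min.

888.7 min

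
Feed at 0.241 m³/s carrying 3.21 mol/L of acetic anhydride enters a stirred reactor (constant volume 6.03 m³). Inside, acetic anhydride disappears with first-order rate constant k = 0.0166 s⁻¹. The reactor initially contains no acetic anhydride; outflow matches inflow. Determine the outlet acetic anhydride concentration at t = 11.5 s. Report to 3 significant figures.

1.08 mol/L

Accumulation = in − out − consumed: V dC/dt = Q C_in − Q C − k V C.
This is linear with rate a = Q/V + k = 0.056567 s⁻¹.
C_ss = Q C_in/(Q + kV) = 2.2680 mol/L; C(t) = C_ss + (C₀ − C_ss) e^(−a t).
C(11.5) = 2.2680 + (-2.2680)·e^(−0.056567·11.5) = 2.2680 + (-2.2680)·0.52178 = 1.0846 mol/L.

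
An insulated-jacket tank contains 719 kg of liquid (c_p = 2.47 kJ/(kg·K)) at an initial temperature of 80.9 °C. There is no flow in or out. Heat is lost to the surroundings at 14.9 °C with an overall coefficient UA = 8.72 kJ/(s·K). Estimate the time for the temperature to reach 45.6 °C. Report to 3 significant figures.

156 s

M c_p dT/dt = −UA(T − T_amb).
τ = M c_p/UA = 203.66 s; T_ss = T_amb = 14.900 °C.
T(t) = T_ss + (T₀ − T_ss)e^(−t/τ); set T = 45.6:
t = −τ ln[(T − T_ss)/(T₀ − T_ss)] = −203.66 · ln(0.46515) = 155.88 s.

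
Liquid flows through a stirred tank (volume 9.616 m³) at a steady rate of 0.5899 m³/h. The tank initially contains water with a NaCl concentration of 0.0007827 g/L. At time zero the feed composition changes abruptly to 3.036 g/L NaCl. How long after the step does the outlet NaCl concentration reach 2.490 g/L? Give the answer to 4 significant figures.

Mass balance on the solute (V constant): V dC/dt = Q(C_in − C), so τ = V/Q = 16.3011 h.
C(t) = C_in + (C₀ − C_in) e^(−t/τ). Set C = 2.490 and solve for t:
e^(−t/τ) = (C − C_in)/(C₀ − C_in) = (2.490 − 3.036)/(0.0007827 − 3.036) = 0.179888
t = −τ ln(…) = 16.3011 × 1.71542 = 27.9632 h.

27.96 h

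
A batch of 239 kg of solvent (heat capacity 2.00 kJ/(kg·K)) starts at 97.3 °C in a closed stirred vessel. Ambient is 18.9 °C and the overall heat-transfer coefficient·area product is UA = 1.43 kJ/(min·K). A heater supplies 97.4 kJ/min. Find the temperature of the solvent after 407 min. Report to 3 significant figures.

M c_p dT/dt = −UA(T − T_amb) + Q̇.
dT/dt = (T_ss − T)/τ with T_ss = T_amb + Q̇/UA = 18.9 + 97.4/1.43 = 87.012 °C, τ = M c_p/UA = 239·2.00/1.43 = 334.27 min.
This is linear first-order; T(t) = T_ss + (T₀ − T_ss) e^(−t/τ).
T(407) = 87.012 + (10.288)·0.29594 = 90.057 °C.

90.1 °C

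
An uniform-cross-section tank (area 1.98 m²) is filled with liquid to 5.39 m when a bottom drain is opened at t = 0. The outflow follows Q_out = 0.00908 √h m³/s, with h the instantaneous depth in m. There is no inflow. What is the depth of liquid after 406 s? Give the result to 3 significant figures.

A dh/dt = −Q_out = −0.00908 √h.
Separate and integrate: 2(√h − √h₀) = −(0.00908/A) t.
√h = √5.39 − 0.00908·406/(2·1.98) = 2.3216 − 0.93093 = 1.3907.
h = 1.3907² = 1.9341 m.

1.93 m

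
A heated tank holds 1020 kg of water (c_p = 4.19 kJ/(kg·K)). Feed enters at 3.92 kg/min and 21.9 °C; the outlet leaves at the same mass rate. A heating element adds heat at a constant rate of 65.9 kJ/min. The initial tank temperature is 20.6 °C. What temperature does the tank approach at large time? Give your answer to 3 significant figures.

25.9 °C

Unsteady energy balance on the tank contents: M c_p dT/dt = ṁ c_p (T_in − T) + 65.9.
At steady state dT/dt = 0 ⇒ T_ss = T_in + Q̇/(ṁ c_p) = 21.9 + 65.9/(3.92·4.19) = 25.912 °C.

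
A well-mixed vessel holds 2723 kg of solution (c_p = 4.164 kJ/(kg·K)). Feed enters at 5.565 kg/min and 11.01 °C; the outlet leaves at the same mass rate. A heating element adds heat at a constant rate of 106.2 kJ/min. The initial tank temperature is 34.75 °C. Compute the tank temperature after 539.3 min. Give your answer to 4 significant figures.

21.96 °C

First-law balance (no shaft work): M c_p dT/dt = ṁ c_p (T_in − T) + 106.2.
τ = M/ṁ = 489.308 min; T_ss = T_in + Q̇/(ṁ c_p) = 11.01 + 106.2/(5.565·4.164) = 15.5930 °C.
T approaches T_ss exponentially: T(t) = T_ss + (T₀ − T_ss) e^(−t/τ).
T(539.3) = 15.5930 + (19.1570)·e^(−539.3/489.308) = 15.5930 + (19.1570)·0.332150 = 21.9560 °C.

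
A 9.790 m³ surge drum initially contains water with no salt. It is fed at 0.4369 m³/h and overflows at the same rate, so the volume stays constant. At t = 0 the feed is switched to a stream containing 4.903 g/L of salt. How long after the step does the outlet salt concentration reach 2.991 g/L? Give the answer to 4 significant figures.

Accumulation = in − out for the solute gives V dC/dt = Q(C_in − C), so τ = V/Q = 22.4079 h.
C(t) = C_in + (C₀ − C_in) e^(−t/τ). Set C = 2.991 and solve for t:
e^(−t/τ) = (C − C_in)/(C₀ − C_in) = (2.991 − 4.903)/(0 − 4.903) = 0.389965
t = −τ ln(…) = 22.4079 × 0.941697 = 21.1014 h.

21.10 h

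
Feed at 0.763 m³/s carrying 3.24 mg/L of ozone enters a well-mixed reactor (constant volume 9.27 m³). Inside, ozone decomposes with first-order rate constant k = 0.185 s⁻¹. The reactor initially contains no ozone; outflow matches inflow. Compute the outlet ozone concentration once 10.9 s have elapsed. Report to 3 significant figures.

0.943 mg/L

Accumulation = in − out − consumed: V dC/dt = Q C_in − Q C − k V C.
dC/dt = (Q/V) C_in − (Q/V + k) C; effective rate a = Q/V + k = 0.082309 + 0.185 = 0.26731 s⁻¹.
C_ss = Q C_in/(Q + kV) = 0.99765 mg/L; C(t) = C_ss + (C₀ − C_ss) e^(−a t).
C(10.9) = 0.99765 + (-0.99765)·e^(−0.26731·10.9) = 0.99765 + (-0.99765)·0.054277 = 0.94350 mg/L.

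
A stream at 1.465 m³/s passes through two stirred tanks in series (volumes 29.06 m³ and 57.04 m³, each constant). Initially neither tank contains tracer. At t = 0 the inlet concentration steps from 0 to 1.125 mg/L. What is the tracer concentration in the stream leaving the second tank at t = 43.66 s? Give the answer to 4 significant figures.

0.5070 mg/L

Time constants: τᵢ = Vᵢ/Q for each well-mixed tank.
τ₁ = 29.06/1.465 = 19.8362 s; τ₂ = 57.04/1.465 = 38.9352 s.
Solving the cascade with C₁(0)=C₂(0)=0 gives C₂(t) = C_in[1 − (τ₁ e^(−t/τ₁) − τ₂ e^(−t/τ₂))/(τ₁ − τ₂)].
At t = 43.66: e^(−t/τ₁) = 0.110689, e^(−t/τ₂) = 0.325839.
C₂ = 1.125·[1 − (19.8362·0.110689 − 38.9352·0.325839)/(-19.0990)] = 1.125·0.450707 = 0.507045 mg/L.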